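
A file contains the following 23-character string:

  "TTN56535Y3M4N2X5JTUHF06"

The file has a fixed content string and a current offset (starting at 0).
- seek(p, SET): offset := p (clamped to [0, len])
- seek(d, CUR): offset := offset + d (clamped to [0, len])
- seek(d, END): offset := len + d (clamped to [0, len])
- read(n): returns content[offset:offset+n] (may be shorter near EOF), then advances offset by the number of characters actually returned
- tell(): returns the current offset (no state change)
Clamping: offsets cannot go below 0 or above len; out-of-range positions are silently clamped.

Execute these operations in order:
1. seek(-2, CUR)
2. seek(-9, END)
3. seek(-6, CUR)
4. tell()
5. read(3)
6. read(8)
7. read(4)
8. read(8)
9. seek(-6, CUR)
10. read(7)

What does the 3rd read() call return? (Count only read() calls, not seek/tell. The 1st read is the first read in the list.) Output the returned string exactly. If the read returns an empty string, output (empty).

After 1 (seek(-2, CUR)): offset=0
After 2 (seek(-9, END)): offset=14
After 3 (seek(-6, CUR)): offset=8
After 4 (tell()): offset=8
After 5 (read(3)): returned 'Y3M', offset=11
After 6 (read(8)): returned '4N2X5JTU', offset=19
After 7 (read(4)): returned 'HF06', offset=23
After 8 (read(8)): returned '', offset=23
After 9 (seek(-6, CUR)): offset=17
After 10 (read(7)): returned 'TUHF06', offset=23

Answer: HF06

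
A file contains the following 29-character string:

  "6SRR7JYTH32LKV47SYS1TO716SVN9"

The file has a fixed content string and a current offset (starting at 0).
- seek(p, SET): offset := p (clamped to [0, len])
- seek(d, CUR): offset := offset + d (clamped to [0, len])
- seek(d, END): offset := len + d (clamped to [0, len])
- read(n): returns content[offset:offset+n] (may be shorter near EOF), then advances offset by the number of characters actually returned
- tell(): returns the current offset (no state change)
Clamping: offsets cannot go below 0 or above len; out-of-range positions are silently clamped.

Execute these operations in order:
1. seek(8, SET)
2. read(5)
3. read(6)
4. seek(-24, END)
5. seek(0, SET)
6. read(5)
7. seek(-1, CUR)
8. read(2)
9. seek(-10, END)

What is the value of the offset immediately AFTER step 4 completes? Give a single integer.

After 1 (seek(8, SET)): offset=8
After 2 (read(5)): returned 'H32LK', offset=13
After 3 (read(6)): returned 'V47SYS', offset=19
After 4 (seek(-24, END)): offset=5

Answer: 5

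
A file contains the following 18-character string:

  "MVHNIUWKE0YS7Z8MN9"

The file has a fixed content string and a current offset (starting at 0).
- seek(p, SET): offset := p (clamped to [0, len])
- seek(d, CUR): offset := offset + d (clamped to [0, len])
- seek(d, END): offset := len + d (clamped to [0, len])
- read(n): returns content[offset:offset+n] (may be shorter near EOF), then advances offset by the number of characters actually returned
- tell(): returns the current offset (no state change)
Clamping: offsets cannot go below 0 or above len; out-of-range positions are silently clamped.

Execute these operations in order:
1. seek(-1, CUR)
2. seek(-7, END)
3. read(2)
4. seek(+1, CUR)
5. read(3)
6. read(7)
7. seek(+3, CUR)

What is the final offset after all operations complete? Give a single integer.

Answer: 18

Derivation:
After 1 (seek(-1, CUR)): offset=0
After 2 (seek(-7, END)): offset=11
After 3 (read(2)): returned 'S7', offset=13
After 4 (seek(+1, CUR)): offset=14
After 5 (read(3)): returned '8MN', offset=17
After 6 (read(7)): returned '9', offset=18
After 7 (seek(+3, CUR)): offset=18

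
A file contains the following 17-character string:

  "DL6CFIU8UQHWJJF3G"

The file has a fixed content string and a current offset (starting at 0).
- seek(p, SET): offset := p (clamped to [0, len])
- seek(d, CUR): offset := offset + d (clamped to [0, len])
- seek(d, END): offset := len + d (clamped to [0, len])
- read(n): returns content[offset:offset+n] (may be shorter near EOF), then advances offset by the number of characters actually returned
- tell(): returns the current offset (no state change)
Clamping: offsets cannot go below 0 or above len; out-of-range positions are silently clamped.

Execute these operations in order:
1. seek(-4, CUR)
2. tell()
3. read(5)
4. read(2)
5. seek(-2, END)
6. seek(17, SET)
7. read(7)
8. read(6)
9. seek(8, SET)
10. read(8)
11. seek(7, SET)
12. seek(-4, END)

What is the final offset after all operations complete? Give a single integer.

After 1 (seek(-4, CUR)): offset=0
After 2 (tell()): offset=0
After 3 (read(5)): returned 'DL6CF', offset=5
After 4 (read(2)): returned 'IU', offset=7
After 5 (seek(-2, END)): offset=15
After 6 (seek(17, SET)): offset=17
After 7 (read(7)): returned '', offset=17
After 8 (read(6)): returned '', offset=17
After 9 (seek(8, SET)): offset=8
After 10 (read(8)): returned 'UQHWJJF3', offset=16
After 11 (seek(7, SET)): offset=7
After 12 (seek(-4, END)): offset=13

Answer: 13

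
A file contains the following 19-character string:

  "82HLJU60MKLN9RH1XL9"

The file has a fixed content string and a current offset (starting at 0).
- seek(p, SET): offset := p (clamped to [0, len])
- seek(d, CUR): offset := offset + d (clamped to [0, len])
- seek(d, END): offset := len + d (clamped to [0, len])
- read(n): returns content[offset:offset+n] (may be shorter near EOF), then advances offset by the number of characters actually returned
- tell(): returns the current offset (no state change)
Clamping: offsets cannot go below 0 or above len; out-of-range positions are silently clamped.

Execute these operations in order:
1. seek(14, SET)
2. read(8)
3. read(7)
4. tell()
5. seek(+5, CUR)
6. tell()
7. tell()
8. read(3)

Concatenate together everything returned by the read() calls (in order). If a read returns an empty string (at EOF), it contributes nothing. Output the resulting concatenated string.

Answer: H1XL9

Derivation:
After 1 (seek(14, SET)): offset=14
After 2 (read(8)): returned 'H1XL9', offset=19
After 3 (read(7)): returned '', offset=19
After 4 (tell()): offset=19
After 5 (seek(+5, CUR)): offset=19
After 6 (tell()): offset=19
After 7 (tell()): offset=19
After 8 (read(3)): returned '', offset=19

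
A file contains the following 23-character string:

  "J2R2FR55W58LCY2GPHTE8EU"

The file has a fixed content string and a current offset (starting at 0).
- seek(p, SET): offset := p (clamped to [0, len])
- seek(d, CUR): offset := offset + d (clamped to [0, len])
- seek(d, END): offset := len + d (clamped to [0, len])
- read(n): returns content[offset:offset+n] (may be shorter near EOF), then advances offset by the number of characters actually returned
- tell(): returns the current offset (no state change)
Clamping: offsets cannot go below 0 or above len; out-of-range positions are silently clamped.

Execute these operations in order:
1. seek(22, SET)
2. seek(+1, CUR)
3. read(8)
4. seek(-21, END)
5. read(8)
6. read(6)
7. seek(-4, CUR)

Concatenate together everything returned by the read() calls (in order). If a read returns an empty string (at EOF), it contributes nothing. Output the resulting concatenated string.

Answer: R2FR55W58LCY2G

Derivation:
After 1 (seek(22, SET)): offset=22
After 2 (seek(+1, CUR)): offset=23
After 3 (read(8)): returned '', offset=23
After 4 (seek(-21, END)): offset=2
After 5 (read(8)): returned 'R2FR55W5', offset=10
After 6 (read(6)): returned '8LCY2G', offset=16
After 7 (seek(-4, CUR)): offset=12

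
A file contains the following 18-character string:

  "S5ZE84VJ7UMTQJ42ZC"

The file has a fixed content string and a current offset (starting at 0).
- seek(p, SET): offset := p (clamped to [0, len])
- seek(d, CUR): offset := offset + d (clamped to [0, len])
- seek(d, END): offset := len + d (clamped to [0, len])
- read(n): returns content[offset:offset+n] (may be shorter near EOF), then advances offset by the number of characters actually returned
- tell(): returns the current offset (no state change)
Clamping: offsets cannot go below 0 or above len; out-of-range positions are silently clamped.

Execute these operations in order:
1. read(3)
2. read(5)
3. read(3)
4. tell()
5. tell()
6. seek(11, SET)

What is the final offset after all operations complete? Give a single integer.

Answer: 11

Derivation:
After 1 (read(3)): returned 'S5Z', offset=3
After 2 (read(5)): returned 'E84VJ', offset=8
After 3 (read(3)): returned '7UM', offset=11
After 4 (tell()): offset=11
After 5 (tell()): offset=11
After 6 (seek(11, SET)): offset=11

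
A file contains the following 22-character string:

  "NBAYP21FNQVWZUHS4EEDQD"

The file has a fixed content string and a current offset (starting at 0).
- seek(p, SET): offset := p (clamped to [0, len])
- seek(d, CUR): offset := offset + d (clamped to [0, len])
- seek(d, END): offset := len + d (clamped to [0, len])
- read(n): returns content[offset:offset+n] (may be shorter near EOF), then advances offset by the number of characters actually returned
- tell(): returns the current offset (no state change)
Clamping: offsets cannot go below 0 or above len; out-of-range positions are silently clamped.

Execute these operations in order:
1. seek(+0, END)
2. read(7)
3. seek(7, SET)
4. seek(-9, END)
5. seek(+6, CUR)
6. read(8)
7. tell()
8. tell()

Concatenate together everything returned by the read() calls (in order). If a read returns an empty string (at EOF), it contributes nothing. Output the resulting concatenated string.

Answer: DQD

Derivation:
After 1 (seek(+0, END)): offset=22
After 2 (read(7)): returned '', offset=22
After 3 (seek(7, SET)): offset=7
After 4 (seek(-9, END)): offset=13
After 5 (seek(+6, CUR)): offset=19
After 6 (read(8)): returned 'DQD', offset=22
After 7 (tell()): offset=22
After 8 (tell()): offset=22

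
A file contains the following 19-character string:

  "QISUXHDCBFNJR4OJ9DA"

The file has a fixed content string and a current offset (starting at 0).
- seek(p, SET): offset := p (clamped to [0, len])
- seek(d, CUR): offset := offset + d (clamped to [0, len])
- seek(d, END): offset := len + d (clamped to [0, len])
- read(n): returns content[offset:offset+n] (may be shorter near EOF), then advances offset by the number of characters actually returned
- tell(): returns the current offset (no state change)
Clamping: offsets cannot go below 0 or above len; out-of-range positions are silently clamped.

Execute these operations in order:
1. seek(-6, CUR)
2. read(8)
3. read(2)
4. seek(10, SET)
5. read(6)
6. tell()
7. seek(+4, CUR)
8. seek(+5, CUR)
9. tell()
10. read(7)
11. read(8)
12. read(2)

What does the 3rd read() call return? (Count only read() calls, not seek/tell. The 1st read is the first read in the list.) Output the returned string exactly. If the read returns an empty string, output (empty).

After 1 (seek(-6, CUR)): offset=0
After 2 (read(8)): returned 'QISUXHDC', offset=8
After 3 (read(2)): returned 'BF', offset=10
After 4 (seek(10, SET)): offset=10
After 5 (read(6)): returned 'NJR4OJ', offset=16
After 6 (tell()): offset=16
After 7 (seek(+4, CUR)): offset=19
After 8 (seek(+5, CUR)): offset=19
After 9 (tell()): offset=19
After 10 (read(7)): returned '', offset=19
After 11 (read(8)): returned '', offset=19
After 12 (read(2)): returned '', offset=19

Answer: NJR4OJ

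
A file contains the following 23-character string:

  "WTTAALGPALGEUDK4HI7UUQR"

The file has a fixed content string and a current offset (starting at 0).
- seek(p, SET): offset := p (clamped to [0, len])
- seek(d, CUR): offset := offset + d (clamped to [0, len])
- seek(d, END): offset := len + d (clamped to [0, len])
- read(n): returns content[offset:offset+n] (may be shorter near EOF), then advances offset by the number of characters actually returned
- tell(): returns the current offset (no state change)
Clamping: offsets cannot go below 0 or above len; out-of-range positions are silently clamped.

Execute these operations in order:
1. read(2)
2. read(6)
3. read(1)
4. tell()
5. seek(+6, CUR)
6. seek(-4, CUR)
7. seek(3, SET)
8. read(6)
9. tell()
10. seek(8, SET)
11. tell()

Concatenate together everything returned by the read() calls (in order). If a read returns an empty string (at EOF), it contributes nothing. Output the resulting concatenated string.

Answer: WTTAALGPAAALGPA

Derivation:
After 1 (read(2)): returned 'WT', offset=2
After 2 (read(6)): returned 'TAALGP', offset=8
After 3 (read(1)): returned 'A', offset=9
After 4 (tell()): offset=9
After 5 (seek(+6, CUR)): offset=15
After 6 (seek(-4, CUR)): offset=11
After 7 (seek(3, SET)): offset=3
After 8 (read(6)): returned 'AALGPA', offset=9
After 9 (tell()): offset=9
After 10 (seek(8, SET)): offset=8
After 11 (tell()): offset=8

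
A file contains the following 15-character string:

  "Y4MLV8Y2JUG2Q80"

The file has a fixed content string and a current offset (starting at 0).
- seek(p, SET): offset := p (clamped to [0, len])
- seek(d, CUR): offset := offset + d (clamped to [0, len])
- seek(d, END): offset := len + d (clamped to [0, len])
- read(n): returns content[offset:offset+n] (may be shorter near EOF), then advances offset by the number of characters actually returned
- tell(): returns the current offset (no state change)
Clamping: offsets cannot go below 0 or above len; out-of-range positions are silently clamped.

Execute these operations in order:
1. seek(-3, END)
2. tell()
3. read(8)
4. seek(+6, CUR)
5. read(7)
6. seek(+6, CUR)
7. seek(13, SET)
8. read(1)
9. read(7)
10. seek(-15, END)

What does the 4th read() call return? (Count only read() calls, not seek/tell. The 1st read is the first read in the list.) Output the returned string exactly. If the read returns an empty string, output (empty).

Answer: 0

Derivation:
After 1 (seek(-3, END)): offset=12
After 2 (tell()): offset=12
After 3 (read(8)): returned 'Q80', offset=15
After 4 (seek(+6, CUR)): offset=15
After 5 (read(7)): returned '', offset=15
After 6 (seek(+6, CUR)): offset=15
After 7 (seek(13, SET)): offset=13
After 8 (read(1)): returned '8', offset=14
After 9 (read(7)): returned '0', offset=15
After 10 (seek(-15, END)): offset=0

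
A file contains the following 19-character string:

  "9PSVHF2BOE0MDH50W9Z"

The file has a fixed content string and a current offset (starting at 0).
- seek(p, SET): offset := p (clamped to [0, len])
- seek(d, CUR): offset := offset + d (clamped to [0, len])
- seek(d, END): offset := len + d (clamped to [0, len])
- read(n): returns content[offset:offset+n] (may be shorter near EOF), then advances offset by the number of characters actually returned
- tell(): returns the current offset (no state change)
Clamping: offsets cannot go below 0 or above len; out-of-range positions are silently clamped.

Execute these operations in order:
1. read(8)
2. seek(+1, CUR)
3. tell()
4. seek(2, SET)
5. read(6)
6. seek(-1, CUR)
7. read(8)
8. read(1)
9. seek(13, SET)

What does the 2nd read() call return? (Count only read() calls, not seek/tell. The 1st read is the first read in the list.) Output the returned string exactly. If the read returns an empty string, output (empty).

Answer: SVHF2B

Derivation:
After 1 (read(8)): returned '9PSVHF2B', offset=8
After 2 (seek(+1, CUR)): offset=9
After 3 (tell()): offset=9
After 4 (seek(2, SET)): offset=2
After 5 (read(6)): returned 'SVHF2B', offset=8
After 6 (seek(-1, CUR)): offset=7
After 7 (read(8)): returned 'BOE0MDH5', offset=15
After 8 (read(1)): returned '0', offset=16
After 9 (seek(13, SET)): offset=13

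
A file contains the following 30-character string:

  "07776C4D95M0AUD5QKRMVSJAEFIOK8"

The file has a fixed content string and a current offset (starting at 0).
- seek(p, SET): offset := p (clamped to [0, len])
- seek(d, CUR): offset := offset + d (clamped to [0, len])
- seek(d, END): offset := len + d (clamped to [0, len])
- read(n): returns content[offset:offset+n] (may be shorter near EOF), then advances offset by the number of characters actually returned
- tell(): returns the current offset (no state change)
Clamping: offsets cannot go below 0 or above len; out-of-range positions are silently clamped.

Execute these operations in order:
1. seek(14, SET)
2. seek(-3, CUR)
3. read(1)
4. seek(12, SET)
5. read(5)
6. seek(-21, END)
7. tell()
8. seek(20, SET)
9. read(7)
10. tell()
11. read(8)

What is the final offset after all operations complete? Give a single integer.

Answer: 30

Derivation:
After 1 (seek(14, SET)): offset=14
After 2 (seek(-3, CUR)): offset=11
After 3 (read(1)): returned '0', offset=12
After 4 (seek(12, SET)): offset=12
After 5 (read(5)): returned 'AUD5Q', offset=17
After 6 (seek(-21, END)): offset=9
After 7 (tell()): offset=9
After 8 (seek(20, SET)): offset=20
After 9 (read(7)): returned 'VSJAEFI', offset=27
After 10 (tell()): offset=27
After 11 (read(8)): returned 'OK8', offset=30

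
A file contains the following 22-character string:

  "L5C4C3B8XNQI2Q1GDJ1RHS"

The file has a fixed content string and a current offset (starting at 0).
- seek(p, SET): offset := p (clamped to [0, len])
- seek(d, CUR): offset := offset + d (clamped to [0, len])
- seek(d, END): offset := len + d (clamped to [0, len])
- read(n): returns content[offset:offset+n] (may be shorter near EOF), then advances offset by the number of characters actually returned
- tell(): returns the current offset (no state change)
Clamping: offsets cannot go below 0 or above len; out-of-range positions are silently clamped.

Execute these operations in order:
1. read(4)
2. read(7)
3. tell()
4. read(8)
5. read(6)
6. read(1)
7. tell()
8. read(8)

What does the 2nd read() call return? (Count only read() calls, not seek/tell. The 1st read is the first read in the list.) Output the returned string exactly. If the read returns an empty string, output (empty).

After 1 (read(4)): returned 'L5C4', offset=4
After 2 (read(7)): returned 'C3B8XNQ', offset=11
After 3 (tell()): offset=11
After 4 (read(8)): returned 'I2Q1GDJ1', offset=19
After 5 (read(6)): returned 'RHS', offset=22
After 6 (read(1)): returned '', offset=22
After 7 (tell()): offset=22
After 8 (read(8)): returned '', offset=22

Answer: C3B8XNQ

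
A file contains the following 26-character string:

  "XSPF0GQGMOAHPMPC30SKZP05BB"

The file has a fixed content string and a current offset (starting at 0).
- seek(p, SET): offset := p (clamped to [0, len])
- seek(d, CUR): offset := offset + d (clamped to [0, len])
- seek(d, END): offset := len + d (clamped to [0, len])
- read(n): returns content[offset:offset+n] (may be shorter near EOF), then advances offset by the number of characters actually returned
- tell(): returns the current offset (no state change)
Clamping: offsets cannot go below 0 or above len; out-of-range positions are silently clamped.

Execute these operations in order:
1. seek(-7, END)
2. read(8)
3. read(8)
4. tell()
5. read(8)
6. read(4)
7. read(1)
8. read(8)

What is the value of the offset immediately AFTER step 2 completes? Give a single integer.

After 1 (seek(-7, END)): offset=19
After 2 (read(8)): returned 'KZP05BB', offset=26

Answer: 26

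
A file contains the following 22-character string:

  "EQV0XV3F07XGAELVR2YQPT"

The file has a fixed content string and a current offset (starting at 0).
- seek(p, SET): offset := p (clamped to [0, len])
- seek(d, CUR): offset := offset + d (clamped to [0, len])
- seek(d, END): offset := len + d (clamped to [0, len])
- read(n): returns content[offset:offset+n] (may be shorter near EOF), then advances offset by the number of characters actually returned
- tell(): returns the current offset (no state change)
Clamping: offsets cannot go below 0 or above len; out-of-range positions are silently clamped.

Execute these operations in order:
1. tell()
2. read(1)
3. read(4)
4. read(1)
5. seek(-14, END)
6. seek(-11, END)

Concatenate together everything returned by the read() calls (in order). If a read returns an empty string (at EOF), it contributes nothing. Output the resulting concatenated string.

After 1 (tell()): offset=0
After 2 (read(1)): returned 'E', offset=1
After 3 (read(4)): returned 'QV0X', offset=5
After 4 (read(1)): returned 'V', offset=6
After 5 (seek(-14, END)): offset=8
After 6 (seek(-11, END)): offset=11

Answer: EQV0XV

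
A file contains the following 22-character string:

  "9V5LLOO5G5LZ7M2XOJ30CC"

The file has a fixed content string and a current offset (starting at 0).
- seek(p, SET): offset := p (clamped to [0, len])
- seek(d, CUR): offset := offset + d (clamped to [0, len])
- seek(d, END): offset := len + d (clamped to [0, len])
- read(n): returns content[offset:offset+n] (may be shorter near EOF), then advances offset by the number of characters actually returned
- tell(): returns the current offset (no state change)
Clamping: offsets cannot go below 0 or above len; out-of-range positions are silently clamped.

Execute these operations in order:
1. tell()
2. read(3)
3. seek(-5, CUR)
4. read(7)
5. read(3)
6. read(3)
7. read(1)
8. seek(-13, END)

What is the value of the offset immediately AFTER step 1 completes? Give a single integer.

After 1 (tell()): offset=0

Answer: 0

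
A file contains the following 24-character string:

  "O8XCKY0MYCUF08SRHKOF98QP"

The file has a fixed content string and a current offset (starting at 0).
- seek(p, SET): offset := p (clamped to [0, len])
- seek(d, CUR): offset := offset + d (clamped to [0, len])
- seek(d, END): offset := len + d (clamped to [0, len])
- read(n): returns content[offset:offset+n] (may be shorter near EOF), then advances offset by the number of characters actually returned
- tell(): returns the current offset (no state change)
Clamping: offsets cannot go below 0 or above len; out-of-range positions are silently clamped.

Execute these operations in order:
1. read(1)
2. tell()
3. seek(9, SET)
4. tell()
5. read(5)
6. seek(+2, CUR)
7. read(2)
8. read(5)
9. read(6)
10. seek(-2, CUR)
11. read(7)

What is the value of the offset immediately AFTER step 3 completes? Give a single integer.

After 1 (read(1)): returned 'O', offset=1
After 2 (tell()): offset=1
After 3 (seek(9, SET)): offset=9

Answer: 9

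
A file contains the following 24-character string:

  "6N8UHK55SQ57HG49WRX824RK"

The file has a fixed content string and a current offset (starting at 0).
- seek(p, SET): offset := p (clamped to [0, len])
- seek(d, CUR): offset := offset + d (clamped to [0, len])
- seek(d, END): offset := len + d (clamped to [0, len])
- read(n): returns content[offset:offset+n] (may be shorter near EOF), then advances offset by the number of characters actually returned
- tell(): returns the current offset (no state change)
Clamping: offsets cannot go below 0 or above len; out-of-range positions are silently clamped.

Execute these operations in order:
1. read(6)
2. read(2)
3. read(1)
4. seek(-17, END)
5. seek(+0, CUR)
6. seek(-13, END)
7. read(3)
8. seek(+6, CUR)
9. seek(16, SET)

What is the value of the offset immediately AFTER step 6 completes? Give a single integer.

Answer: 11

Derivation:
After 1 (read(6)): returned '6N8UHK', offset=6
After 2 (read(2)): returned '55', offset=8
After 3 (read(1)): returned 'S', offset=9
After 4 (seek(-17, END)): offset=7
After 5 (seek(+0, CUR)): offset=7
After 6 (seek(-13, END)): offset=11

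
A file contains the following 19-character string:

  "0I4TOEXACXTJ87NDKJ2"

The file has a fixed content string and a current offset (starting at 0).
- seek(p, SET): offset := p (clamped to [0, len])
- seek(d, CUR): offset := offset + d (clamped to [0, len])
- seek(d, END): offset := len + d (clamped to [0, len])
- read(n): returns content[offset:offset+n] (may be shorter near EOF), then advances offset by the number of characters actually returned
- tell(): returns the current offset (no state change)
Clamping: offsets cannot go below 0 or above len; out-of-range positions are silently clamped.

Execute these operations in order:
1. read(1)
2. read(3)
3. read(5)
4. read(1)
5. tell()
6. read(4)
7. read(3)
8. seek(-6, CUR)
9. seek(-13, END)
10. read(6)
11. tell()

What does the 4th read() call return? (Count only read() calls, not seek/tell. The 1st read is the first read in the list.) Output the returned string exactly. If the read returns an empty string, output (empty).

Answer: X

Derivation:
After 1 (read(1)): returned '0', offset=1
After 2 (read(3)): returned 'I4T', offset=4
After 3 (read(5)): returned 'OEXAC', offset=9
After 4 (read(1)): returned 'X', offset=10
After 5 (tell()): offset=10
After 6 (read(4)): returned 'TJ87', offset=14
After 7 (read(3)): returned 'NDK', offset=17
After 8 (seek(-6, CUR)): offset=11
After 9 (seek(-13, END)): offset=6
After 10 (read(6)): returned 'XACXTJ', offset=12
After 11 (tell()): offset=12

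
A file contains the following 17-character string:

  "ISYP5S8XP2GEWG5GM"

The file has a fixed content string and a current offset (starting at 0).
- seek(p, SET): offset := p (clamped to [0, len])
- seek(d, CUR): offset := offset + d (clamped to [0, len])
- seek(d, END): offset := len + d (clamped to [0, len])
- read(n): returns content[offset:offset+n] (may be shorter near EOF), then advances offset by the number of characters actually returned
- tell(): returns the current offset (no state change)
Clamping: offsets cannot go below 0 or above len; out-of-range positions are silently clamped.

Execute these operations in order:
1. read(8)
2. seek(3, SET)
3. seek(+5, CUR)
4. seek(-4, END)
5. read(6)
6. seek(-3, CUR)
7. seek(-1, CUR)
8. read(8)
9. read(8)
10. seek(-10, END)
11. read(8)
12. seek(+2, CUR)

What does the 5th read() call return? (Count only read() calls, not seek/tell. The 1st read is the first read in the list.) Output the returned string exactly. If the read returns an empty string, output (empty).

After 1 (read(8)): returned 'ISYP5S8X', offset=8
After 2 (seek(3, SET)): offset=3
After 3 (seek(+5, CUR)): offset=8
After 4 (seek(-4, END)): offset=13
After 5 (read(6)): returned 'G5GM', offset=17
After 6 (seek(-3, CUR)): offset=14
After 7 (seek(-1, CUR)): offset=13
After 8 (read(8)): returned 'G5GM', offset=17
After 9 (read(8)): returned '', offset=17
After 10 (seek(-10, END)): offset=7
After 11 (read(8)): returned 'XP2GEWG5', offset=15
After 12 (seek(+2, CUR)): offset=17

Answer: XP2GEWG5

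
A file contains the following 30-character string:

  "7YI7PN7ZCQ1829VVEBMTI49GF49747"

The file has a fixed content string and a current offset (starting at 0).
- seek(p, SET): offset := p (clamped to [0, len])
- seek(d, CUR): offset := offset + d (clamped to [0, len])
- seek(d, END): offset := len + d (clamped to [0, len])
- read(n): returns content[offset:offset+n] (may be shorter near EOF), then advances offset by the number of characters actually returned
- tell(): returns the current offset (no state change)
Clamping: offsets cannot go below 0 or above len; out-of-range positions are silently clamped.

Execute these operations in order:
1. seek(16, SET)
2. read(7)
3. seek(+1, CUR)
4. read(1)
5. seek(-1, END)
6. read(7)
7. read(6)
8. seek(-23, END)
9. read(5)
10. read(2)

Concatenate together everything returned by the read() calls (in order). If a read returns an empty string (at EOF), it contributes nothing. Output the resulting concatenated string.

Answer: EBMTI49F7ZCQ1829

Derivation:
After 1 (seek(16, SET)): offset=16
After 2 (read(7)): returned 'EBMTI49', offset=23
After 3 (seek(+1, CUR)): offset=24
After 4 (read(1)): returned 'F', offset=25
After 5 (seek(-1, END)): offset=29
After 6 (read(7)): returned '7', offset=30
After 7 (read(6)): returned '', offset=30
After 8 (seek(-23, END)): offset=7
After 9 (read(5)): returned 'ZCQ18', offset=12
After 10 (read(2)): returned '29', offset=14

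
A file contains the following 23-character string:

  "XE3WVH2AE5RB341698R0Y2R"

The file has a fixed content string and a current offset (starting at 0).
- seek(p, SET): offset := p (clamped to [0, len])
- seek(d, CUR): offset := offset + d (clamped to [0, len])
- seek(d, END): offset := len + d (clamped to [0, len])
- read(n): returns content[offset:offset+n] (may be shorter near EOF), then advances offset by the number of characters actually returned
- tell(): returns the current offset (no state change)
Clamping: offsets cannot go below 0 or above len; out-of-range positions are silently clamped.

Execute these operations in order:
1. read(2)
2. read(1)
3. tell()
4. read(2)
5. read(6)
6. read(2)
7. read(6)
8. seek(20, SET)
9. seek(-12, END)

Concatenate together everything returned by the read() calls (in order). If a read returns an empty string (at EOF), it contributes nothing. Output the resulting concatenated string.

After 1 (read(2)): returned 'XE', offset=2
After 2 (read(1)): returned '3', offset=3
After 3 (tell()): offset=3
After 4 (read(2)): returned 'WV', offset=5
After 5 (read(6)): returned 'H2AE5R', offset=11
After 6 (read(2)): returned 'B3', offset=13
After 7 (read(6)): returned '41698R', offset=19
After 8 (seek(20, SET)): offset=20
After 9 (seek(-12, END)): offset=11

Answer: XE3WVH2AE5RB341698R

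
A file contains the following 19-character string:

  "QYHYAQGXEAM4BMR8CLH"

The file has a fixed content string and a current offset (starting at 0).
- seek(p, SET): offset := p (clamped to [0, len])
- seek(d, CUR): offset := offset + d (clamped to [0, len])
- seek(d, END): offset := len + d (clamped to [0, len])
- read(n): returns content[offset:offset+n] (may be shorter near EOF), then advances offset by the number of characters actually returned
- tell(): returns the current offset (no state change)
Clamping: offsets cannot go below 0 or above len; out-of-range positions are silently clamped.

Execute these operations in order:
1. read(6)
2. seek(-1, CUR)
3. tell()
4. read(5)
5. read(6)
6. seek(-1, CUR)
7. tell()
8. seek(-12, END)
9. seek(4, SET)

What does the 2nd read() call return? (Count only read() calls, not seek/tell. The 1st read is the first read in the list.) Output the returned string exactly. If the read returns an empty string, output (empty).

After 1 (read(6)): returned 'QYHYAQ', offset=6
After 2 (seek(-1, CUR)): offset=5
After 3 (tell()): offset=5
After 4 (read(5)): returned 'QGXEA', offset=10
After 5 (read(6)): returned 'M4BMR8', offset=16
After 6 (seek(-1, CUR)): offset=15
After 7 (tell()): offset=15
After 8 (seek(-12, END)): offset=7
After 9 (seek(4, SET)): offset=4

Answer: QGXEA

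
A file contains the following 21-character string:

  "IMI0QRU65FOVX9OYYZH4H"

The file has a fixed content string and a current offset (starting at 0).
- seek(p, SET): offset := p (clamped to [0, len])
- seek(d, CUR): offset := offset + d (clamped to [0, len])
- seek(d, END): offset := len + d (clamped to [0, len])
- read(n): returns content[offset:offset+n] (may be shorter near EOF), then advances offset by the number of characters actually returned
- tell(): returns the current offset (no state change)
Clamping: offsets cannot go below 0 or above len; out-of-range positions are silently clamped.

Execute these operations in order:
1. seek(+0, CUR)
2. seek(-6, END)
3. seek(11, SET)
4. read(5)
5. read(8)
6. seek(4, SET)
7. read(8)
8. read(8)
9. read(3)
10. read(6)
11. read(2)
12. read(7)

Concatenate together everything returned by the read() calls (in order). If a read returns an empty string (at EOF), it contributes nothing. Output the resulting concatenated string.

Answer: VX9OYYZH4HQRU65FOVX9OYYZH4H

Derivation:
After 1 (seek(+0, CUR)): offset=0
After 2 (seek(-6, END)): offset=15
After 3 (seek(11, SET)): offset=11
After 4 (read(5)): returned 'VX9OY', offset=16
After 5 (read(8)): returned 'YZH4H', offset=21
After 6 (seek(4, SET)): offset=4
After 7 (read(8)): returned 'QRU65FOV', offset=12
After 8 (read(8)): returned 'X9OYYZH4', offset=20
After 9 (read(3)): returned 'H', offset=21
After 10 (read(6)): returned '', offset=21
After 11 (read(2)): returned '', offset=21
After 12 (read(7)): returned '', offset=21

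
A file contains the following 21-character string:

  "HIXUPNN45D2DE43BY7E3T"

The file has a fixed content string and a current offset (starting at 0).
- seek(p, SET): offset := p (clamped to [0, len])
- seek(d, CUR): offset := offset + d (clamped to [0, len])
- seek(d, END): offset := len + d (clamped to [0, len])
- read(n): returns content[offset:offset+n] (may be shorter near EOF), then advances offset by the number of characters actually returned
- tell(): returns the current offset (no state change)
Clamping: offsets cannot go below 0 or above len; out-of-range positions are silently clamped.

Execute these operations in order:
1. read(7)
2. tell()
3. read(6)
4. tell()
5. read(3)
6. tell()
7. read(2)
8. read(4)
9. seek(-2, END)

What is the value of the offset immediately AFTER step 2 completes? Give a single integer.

After 1 (read(7)): returned 'HIXUPNN', offset=7
After 2 (tell()): offset=7

Answer: 7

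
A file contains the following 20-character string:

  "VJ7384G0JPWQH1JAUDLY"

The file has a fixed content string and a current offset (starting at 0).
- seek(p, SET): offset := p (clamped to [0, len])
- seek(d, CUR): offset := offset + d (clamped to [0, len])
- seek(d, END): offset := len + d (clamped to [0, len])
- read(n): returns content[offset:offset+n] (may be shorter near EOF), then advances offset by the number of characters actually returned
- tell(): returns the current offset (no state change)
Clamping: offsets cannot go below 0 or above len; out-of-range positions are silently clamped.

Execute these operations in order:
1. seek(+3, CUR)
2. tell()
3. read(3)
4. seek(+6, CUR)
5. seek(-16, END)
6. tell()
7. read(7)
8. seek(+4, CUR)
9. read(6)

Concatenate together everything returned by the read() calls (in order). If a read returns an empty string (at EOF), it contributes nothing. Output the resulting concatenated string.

Answer: 38484G0JPWAUDLY

Derivation:
After 1 (seek(+3, CUR)): offset=3
After 2 (tell()): offset=3
After 3 (read(3)): returned '384', offset=6
After 4 (seek(+6, CUR)): offset=12
After 5 (seek(-16, END)): offset=4
After 6 (tell()): offset=4
After 7 (read(7)): returned '84G0JPW', offset=11
After 8 (seek(+4, CUR)): offset=15
After 9 (read(6)): returned 'AUDLY', offset=20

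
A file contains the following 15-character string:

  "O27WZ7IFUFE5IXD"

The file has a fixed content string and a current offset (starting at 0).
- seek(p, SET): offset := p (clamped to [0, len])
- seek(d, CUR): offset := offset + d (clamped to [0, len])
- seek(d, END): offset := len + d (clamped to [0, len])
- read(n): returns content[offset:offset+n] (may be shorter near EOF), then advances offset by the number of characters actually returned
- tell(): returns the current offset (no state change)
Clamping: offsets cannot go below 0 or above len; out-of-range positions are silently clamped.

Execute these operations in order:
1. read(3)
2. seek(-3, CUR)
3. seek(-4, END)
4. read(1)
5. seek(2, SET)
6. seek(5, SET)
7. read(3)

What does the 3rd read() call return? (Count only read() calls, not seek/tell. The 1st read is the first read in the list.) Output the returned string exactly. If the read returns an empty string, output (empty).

Answer: 7IF

Derivation:
After 1 (read(3)): returned 'O27', offset=3
After 2 (seek(-3, CUR)): offset=0
After 3 (seek(-4, END)): offset=11
After 4 (read(1)): returned '5', offset=12
After 5 (seek(2, SET)): offset=2
After 6 (seek(5, SET)): offset=5
After 7 (read(3)): returned '7IF', offset=8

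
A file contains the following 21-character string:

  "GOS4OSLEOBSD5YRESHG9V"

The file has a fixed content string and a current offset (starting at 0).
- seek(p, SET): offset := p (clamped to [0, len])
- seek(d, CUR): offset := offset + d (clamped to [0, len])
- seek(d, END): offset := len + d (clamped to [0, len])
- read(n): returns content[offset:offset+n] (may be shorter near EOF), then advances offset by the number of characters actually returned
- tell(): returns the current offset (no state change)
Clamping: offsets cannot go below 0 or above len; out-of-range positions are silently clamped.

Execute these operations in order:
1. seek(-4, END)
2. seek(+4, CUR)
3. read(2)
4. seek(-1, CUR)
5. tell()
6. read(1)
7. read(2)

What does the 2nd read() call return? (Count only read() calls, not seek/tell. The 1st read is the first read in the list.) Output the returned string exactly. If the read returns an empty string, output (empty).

Answer: V

Derivation:
After 1 (seek(-4, END)): offset=17
After 2 (seek(+4, CUR)): offset=21
After 3 (read(2)): returned '', offset=21
After 4 (seek(-1, CUR)): offset=20
After 5 (tell()): offset=20
After 6 (read(1)): returned 'V', offset=21
After 7 (read(2)): returned '', offset=21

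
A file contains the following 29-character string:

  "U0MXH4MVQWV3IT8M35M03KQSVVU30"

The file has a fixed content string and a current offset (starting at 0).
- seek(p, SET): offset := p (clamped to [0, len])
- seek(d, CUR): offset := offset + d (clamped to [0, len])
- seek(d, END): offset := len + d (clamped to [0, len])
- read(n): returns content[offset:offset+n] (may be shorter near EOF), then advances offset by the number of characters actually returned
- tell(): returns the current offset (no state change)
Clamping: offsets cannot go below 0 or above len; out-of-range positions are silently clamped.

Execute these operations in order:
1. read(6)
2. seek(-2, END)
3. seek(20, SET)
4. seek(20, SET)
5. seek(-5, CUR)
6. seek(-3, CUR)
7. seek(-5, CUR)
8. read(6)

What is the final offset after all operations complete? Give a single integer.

Answer: 13

Derivation:
After 1 (read(6)): returned 'U0MXH4', offset=6
After 2 (seek(-2, END)): offset=27
After 3 (seek(20, SET)): offset=20
After 4 (seek(20, SET)): offset=20
After 5 (seek(-5, CUR)): offset=15
After 6 (seek(-3, CUR)): offset=12
After 7 (seek(-5, CUR)): offset=7
After 8 (read(6)): returned 'VQWV3I', offset=13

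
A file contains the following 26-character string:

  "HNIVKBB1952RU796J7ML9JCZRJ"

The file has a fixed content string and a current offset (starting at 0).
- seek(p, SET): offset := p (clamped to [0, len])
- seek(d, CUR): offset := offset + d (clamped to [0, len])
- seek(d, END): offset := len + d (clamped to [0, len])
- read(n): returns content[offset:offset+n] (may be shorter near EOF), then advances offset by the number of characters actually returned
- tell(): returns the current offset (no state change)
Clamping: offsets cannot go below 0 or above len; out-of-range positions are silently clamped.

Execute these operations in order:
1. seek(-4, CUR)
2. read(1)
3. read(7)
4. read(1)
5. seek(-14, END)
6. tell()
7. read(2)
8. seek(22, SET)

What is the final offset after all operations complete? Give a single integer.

Answer: 22

Derivation:
After 1 (seek(-4, CUR)): offset=0
After 2 (read(1)): returned 'H', offset=1
After 3 (read(7)): returned 'NIVKBB1', offset=8
After 4 (read(1)): returned '9', offset=9
After 5 (seek(-14, END)): offset=12
After 6 (tell()): offset=12
After 7 (read(2)): returned 'U7', offset=14
After 8 (seek(22, SET)): offset=22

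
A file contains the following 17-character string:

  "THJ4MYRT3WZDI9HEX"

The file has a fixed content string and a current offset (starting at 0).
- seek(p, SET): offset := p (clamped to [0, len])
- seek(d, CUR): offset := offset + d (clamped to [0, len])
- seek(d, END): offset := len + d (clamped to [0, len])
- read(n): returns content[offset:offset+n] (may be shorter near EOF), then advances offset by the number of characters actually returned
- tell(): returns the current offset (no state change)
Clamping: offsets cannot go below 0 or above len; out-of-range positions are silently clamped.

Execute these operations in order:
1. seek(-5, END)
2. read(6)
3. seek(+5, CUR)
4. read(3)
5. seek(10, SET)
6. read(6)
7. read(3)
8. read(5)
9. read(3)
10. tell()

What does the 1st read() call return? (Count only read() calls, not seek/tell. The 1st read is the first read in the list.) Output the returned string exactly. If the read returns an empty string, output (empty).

Answer: I9HEX

Derivation:
After 1 (seek(-5, END)): offset=12
After 2 (read(6)): returned 'I9HEX', offset=17
After 3 (seek(+5, CUR)): offset=17
After 4 (read(3)): returned '', offset=17
After 5 (seek(10, SET)): offset=10
After 6 (read(6)): returned 'ZDI9HE', offset=16
After 7 (read(3)): returned 'X', offset=17
After 8 (read(5)): returned '', offset=17
After 9 (read(3)): returned '', offset=17
After 10 (tell()): offset=17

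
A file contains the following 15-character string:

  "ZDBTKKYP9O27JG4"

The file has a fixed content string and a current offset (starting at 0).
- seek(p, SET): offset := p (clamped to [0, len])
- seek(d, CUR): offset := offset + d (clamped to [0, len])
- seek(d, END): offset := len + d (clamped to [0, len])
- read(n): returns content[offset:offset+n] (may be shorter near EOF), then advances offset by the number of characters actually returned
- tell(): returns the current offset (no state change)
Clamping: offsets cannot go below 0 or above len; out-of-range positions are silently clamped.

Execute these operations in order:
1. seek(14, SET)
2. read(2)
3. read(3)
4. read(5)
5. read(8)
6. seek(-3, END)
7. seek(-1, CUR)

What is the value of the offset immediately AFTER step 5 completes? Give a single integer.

Answer: 15

Derivation:
After 1 (seek(14, SET)): offset=14
After 2 (read(2)): returned '4', offset=15
After 3 (read(3)): returned '', offset=15
After 4 (read(5)): returned '', offset=15
After 5 (read(8)): returned '', offset=15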